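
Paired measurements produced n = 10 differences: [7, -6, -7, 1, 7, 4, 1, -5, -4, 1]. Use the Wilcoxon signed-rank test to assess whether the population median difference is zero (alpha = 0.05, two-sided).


Step 1: Drop any zero differences (none here) and take |d_i|.
|d| = [7, 6, 7, 1, 7, 4, 1, 5, 4, 1]
Step 2: Midrank |d_i| (ties get averaged ranks).
ranks: |7|->9, |6|->7, |7|->9, |1|->2, |7|->9, |4|->4.5, |1|->2, |5|->6, |4|->4.5, |1|->2
Step 3: Attach original signs; sum ranks with positive sign and with negative sign.
W+ = 9 + 2 + 9 + 4.5 + 2 + 2 = 28.5
W- = 7 + 9 + 6 + 4.5 = 26.5
(Check: W+ + W- = 55 should equal n(n+1)/2 = 55.)
Step 4: Test statistic W = min(W+, W-) = 26.5.
Step 5: Ties in |d|, so use the tie-corrected normal approximation.
        E[W] = n(n+1)/4 = 10*11/4 = 27.5.
        Tie groups: |d|=1 (t=3), |d|=4 (t=2), |d|=7 (t=3); sum(t^3 - t) = 54.
        Var[W] = n(n+1)(2n+1)/24 - sum(t^3-t)/48 = 2310/24 - 54/48 = 95.125.
        z = (W - E[W]) / sqrt(Var[W]) = (26.5 - 27.5) / 9.7532 = -0.1025.
        Two-sided p = 2*Phi(z) = 0.918336.
Step 6: alpha = 0.05. fail to reject H0.

W+ = 28.5, W- = 26.5, W = min = 26.5, p = 0.918336, fail to reject H0.


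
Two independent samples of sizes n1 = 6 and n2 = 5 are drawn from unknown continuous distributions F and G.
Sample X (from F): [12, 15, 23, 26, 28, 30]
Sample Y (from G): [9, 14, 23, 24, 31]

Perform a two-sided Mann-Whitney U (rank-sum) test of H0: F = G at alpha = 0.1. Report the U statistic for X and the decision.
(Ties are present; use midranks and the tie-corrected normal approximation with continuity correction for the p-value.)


Step 1: Combine and sort all 11 observations; assign midranks.
sorted (value, group): (9,Y), (12,X), (14,Y), (15,X), (23,X), (23,Y), (24,Y), (26,X), (28,X), (30,X), (31,Y)
ranks: 9->1, 12->2, 14->3, 15->4, 23->5.5, 23->5.5, 24->7, 26->8, 28->9, 30->10, 31->11
Step 2: Rank sum for X: R1 = 2 + 4 + 5.5 + 8 + 9 + 10 = 38.5.
Step 3: U_X = R1 - n1(n1+1)/2 = 38.5 - 6*7/2 = 38.5 - 21 = 17.5.
       U_Y = n1*n2 - U_X = 30 - 17.5 = 12.5.
Step 4: Ties are present, so use the tie-corrected normal approximation (with continuity correction) for the p-value.
Step 5: p-value = 0.714379; compare to alpha = 0.1. fail to reject H0.

U_X = 17.5, p = 0.714379, fail to reject H0 at alpha = 0.1.


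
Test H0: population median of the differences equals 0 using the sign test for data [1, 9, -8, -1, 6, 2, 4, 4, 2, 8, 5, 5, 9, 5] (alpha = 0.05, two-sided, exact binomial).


Step 1: Discard zero differences. Original n = 14; n_eff = number of nonzero differences = 14.
Nonzero differences (with sign): +1, +9, -8, -1, +6, +2, +4, +4, +2, +8, +5, +5, +9, +5
Step 2: Count signs: positive = 12, negative = 2.
Step 3: Under H0: P(positive) = 0.5, so the number of positives S ~ Bin(14, 0.5).
Step 4: Two-sided exact p-value = sum of Bin(14,0.5) probabilities at or below the observed probability = 0.012939.
Step 5: alpha = 0.05. reject H0.

n_eff = 14, pos = 12, neg = 2, p = 0.012939, reject H0.


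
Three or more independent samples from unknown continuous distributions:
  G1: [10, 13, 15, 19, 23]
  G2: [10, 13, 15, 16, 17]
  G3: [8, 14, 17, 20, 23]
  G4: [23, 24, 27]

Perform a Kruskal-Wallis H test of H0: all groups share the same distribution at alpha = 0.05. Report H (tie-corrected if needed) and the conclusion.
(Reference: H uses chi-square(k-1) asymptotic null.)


Step 1: Combine all N = 18 observations and assign midranks.
sorted (value, group, rank): (8,G3,1), (10,G1,2.5), (10,G2,2.5), (13,G1,4.5), (13,G2,4.5), (14,G3,6), (15,G1,7.5), (15,G2,7.5), (16,G2,9), (17,G2,10.5), (17,G3,10.5), (19,G1,12), (20,G3,13), (23,G1,15), (23,G3,15), (23,G4,15), (24,G4,17), (27,G4,18)
Step 2: Sum ranks within each group.
R_1 = 41.5 (n_1 = 5)
R_2 = 34 (n_2 = 5)
R_3 = 45.5 (n_3 = 5)
R_4 = 50 (n_4 = 3)
Step 3: H = 12/(N(N+1)) * sum(R_i^2/n_i) - 3(N+1)
     = 12/(18*19) * (41.5^2/5 + 34^2/5 + 45.5^2/5 + 50^2/3) - 3*19
     = 0.035088 * 1823.03 - 57
     = 6.966082.
Step 4: Ties present; correction factor C = 1 - 48/(18^3 - 18) = 0.991744. Corrected H = 6.966082 / 0.991744 = 7.024072.
Step 5: Under H0, H ~ chi^2(3); p-value = 0.071134.
Step 6: alpha = 0.05. fail to reject H0.

H = 7.0241, df = 3, p = 0.071134, fail to reject H0.


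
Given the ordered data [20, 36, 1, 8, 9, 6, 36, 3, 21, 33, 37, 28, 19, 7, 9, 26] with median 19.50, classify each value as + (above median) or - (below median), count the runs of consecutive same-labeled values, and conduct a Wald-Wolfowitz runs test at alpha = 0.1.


Step 1: Compute median = 19.50; label A = above, B = below.
Labels in order: AABBBBABAAAABBBA  (n_A = 8, n_B = 8)
Step 2: Count runs R = 7.
Step 3: Under H0 (random ordering), E[R] = 2*n_A*n_B/(n_A+n_B) + 1 = 2*8*8/16 + 1 = 9.0000.
        Var[R] = 2*n_A*n_B*(2*n_A*n_B - n_A - n_B) / ((n_A+n_B)^2 * (n_A+n_B-1)) = 14336/3840 = 3.7333.
        SD[R] = 1.9322.
Step 4: Continuity-corrected z = (R + 0.5 - E[R]) / SD[R] = (7 + 0.5 - 9.0000) / 1.9322 = -0.7763.
Step 5: Two-sided p-value via normal approximation = 2*(1 - Phi(|z|)) = 0.437558.
Step 6: alpha = 0.1. fail to reject H0.

R = 7, z = -0.7763, p = 0.437558, fail to reject H0.


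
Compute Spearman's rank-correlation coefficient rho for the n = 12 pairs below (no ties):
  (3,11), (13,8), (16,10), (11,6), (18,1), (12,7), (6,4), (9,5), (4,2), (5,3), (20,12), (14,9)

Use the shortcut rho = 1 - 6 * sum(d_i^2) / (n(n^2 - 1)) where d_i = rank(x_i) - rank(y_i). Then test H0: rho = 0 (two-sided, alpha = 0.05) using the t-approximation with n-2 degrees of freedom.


Step 1: Rank x and y separately (midranks; no ties here).
rank(x): 3->1, 13->8, 16->10, 11->6, 18->11, 12->7, 6->4, 9->5, 4->2, 5->3, 20->12, 14->9
rank(y): 11->11, 8->8, 10->10, 6->6, 1->1, 7->7, 4->4, 5->5, 2->2, 3->3, 12->12, 9->9
Step 2: d_i = R_x(i) - R_y(i); compute d_i^2.
  (1-11)^2=100, (8-8)^2=0, (10-10)^2=0, (6-6)^2=0, (11-1)^2=100, (7-7)^2=0, (4-4)^2=0, (5-5)^2=0, (2-2)^2=0, (3-3)^2=0, (12-12)^2=0, (9-9)^2=0
sum(d^2) = 200.
Step 3: rho = 1 - 6*200 / (12*(12^2 - 1)) = 1 - 1200/1716 = 0.300699.
Step 4: Under H0, t = rho * sqrt((n-2)/(1-rho^2)) = 0.9970 ~ t(10).
Step 5: Two-sided p-value from the t-distribution with 10 df = 0.342260.
Step 6: alpha = 0.05. fail to reject H0.

rho = 0.3007, p = 0.342260, fail to reject H0 at alpha = 0.05.


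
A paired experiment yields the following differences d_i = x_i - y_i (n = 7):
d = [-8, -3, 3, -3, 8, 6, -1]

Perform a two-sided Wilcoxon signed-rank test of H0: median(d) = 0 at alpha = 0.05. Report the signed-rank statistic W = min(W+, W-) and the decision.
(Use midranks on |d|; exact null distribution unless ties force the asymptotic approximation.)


Step 1: Drop any zero differences (none here) and take |d_i|.
|d| = [8, 3, 3, 3, 8, 6, 1]
Step 2: Midrank |d_i| (ties get averaged ranks).
ranks: |8|->6.5, |3|->3, |3|->3, |3|->3, |8|->6.5, |6|->5, |1|->1
Step 3: Attach original signs; sum ranks with positive sign and with negative sign.
W+ = 3 + 6.5 + 5 = 14.5
W- = 6.5 + 3 + 3 + 1 = 13.5
(Check: W+ + W- = 28 should equal n(n+1)/2 = 28.)
Step 4: Test statistic W = min(W+, W-) = 13.5.
Step 5: Ties in |d|, so use the tie-corrected normal approximation.
        E[W] = n(n+1)/4 = 7*8/4 = 14.
        Tie groups: |d|=3 (t=3), |d|=8 (t=2); sum(t^3 - t) = 30.
        Var[W] = n(n+1)(2n+1)/24 - sum(t^3-t)/48 = 840/24 - 30/48 = 34.375.
        z = (W - E[W]) / sqrt(Var[W]) = (13.5 - 14) / 5.8630 = -0.0853.
        Two-sided p = 2*Phi(z) = 0.932039.
Step 6: alpha = 0.05. fail to reject H0.

W+ = 14.5, W- = 13.5, W = min = 13.5, p = 0.932039, fail to reject H0.


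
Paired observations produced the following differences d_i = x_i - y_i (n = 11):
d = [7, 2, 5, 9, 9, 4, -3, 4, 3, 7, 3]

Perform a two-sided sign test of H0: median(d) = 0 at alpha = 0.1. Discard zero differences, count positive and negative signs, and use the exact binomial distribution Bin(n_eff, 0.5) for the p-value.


Step 1: Discard zero differences. Original n = 11; n_eff = number of nonzero differences = 11.
Nonzero differences (with sign): +7, +2, +5, +9, +9, +4, -3, +4, +3, +7, +3
Step 2: Count signs: positive = 10, negative = 1.
Step 3: Under H0: P(positive) = 0.5, so the number of positives S ~ Bin(11, 0.5).
Step 4: Two-sided exact p-value = sum of Bin(11,0.5) probabilities at or below the observed probability = 0.011719.
Step 5: alpha = 0.1. reject H0.

n_eff = 11, pos = 10, neg = 1, p = 0.011719, reject H0.


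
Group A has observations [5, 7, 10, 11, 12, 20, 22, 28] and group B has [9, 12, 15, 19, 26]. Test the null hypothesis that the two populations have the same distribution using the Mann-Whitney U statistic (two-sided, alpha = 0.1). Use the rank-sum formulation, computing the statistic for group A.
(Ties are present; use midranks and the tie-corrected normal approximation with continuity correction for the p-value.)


Step 1: Combine and sort all 13 observations; assign midranks.
sorted (value, group): (5,X), (7,X), (9,Y), (10,X), (11,X), (12,X), (12,Y), (15,Y), (19,Y), (20,X), (22,X), (26,Y), (28,X)
ranks: 5->1, 7->2, 9->3, 10->4, 11->5, 12->6.5, 12->6.5, 15->8, 19->9, 20->10, 22->11, 26->12, 28->13
Step 2: Rank sum for X: R1 = 1 + 2 + 4 + 5 + 6.5 + 10 + 11 + 13 = 52.5.
Step 3: U_X = R1 - n1(n1+1)/2 = 52.5 - 8*9/2 = 52.5 - 36 = 16.5.
       U_Y = n1*n2 - U_X = 40 - 16.5 = 23.5.
Step 4: Ties are present, so use the tie-corrected normal approximation (with continuity correction) for the p-value.
Step 5: p-value = 0.660111; compare to alpha = 0.1. fail to reject H0.

U_X = 16.5, p = 0.660111, fail to reject H0 at alpha = 0.1.


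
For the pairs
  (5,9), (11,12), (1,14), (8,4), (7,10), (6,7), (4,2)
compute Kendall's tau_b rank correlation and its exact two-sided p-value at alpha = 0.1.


Step 1: Enumerate the 21 unordered pairs (i,j) with i<j and classify each by sign(x_j-x_i) * sign(y_j-y_i).
  (1,2):dx=+6,dy=+3->C; (1,3):dx=-4,dy=+5->D; (1,4):dx=+3,dy=-5->D; (1,5):dx=+2,dy=+1->C
  (1,6):dx=+1,dy=-2->D; (1,7):dx=-1,dy=-7->C; (2,3):dx=-10,dy=+2->D; (2,4):dx=-3,dy=-8->C
  (2,5):dx=-4,dy=-2->C; (2,6):dx=-5,dy=-5->C; (2,7):dx=-7,dy=-10->C; (3,4):dx=+7,dy=-10->D
  (3,5):dx=+6,dy=-4->D; (3,6):dx=+5,dy=-7->D; (3,7):dx=+3,dy=-12->D; (4,5):dx=-1,dy=+6->D
  (4,6):dx=-2,dy=+3->D; (4,7):dx=-4,dy=-2->C; (5,6):dx=-1,dy=-3->C; (5,7):dx=-3,dy=-8->C
  (6,7):dx=-2,dy=-5->C
Step 2: C = 11, D = 10, total pairs = 21.
Step 3: tau = (C - D)/(n(n-1)/2) = (11 - 10)/21 = 0.047619.
Step 4: Exact two-sided p-value (enumerate n! = 5040 permutations of y under H0): p = 1.000000.
Step 5: alpha = 0.1. fail to reject H0.

tau_b = 0.0476 (C=11, D=10), p = 1.000000, fail to reject H0.


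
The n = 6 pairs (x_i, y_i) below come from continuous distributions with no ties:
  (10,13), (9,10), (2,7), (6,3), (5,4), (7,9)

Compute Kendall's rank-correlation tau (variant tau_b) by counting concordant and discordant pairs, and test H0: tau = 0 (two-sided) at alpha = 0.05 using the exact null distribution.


Step 1: Enumerate the 15 unordered pairs (i,j) with i<j and classify each by sign(x_j-x_i) * sign(y_j-y_i).
  (1,2):dx=-1,dy=-3->C; (1,3):dx=-8,dy=-6->C; (1,4):dx=-4,dy=-10->C; (1,5):dx=-5,dy=-9->C
  (1,6):dx=-3,dy=-4->C; (2,3):dx=-7,dy=-3->C; (2,4):dx=-3,dy=-7->C; (2,5):dx=-4,dy=-6->C
  (2,6):dx=-2,dy=-1->C; (3,4):dx=+4,dy=-4->D; (3,5):dx=+3,dy=-3->D; (3,6):dx=+5,dy=+2->C
  (4,5):dx=-1,dy=+1->D; (4,6):dx=+1,dy=+6->C; (5,6):dx=+2,dy=+5->C
Step 2: C = 12, D = 3, total pairs = 15.
Step 3: tau = (C - D)/(n(n-1)/2) = (12 - 3)/15 = 0.600000.
Step 4: Exact two-sided p-value (enumerate n! = 720 permutations of y under H0): p = 0.136111.
Step 5: alpha = 0.05. fail to reject H0.

tau_b = 0.6000 (C=12, D=3), p = 0.136111, fail to reject H0.


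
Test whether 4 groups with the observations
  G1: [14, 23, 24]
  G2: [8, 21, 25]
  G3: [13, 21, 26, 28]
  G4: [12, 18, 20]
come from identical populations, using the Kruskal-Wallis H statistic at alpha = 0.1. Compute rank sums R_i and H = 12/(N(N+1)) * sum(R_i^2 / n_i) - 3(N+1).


Step 1: Combine all N = 13 observations and assign midranks.
sorted (value, group, rank): (8,G2,1), (12,G4,2), (13,G3,3), (14,G1,4), (18,G4,5), (20,G4,6), (21,G2,7.5), (21,G3,7.5), (23,G1,9), (24,G1,10), (25,G2,11), (26,G3,12), (28,G3,13)
Step 2: Sum ranks within each group.
R_1 = 23 (n_1 = 3)
R_2 = 19.5 (n_2 = 3)
R_3 = 35.5 (n_3 = 4)
R_4 = 13 (n_4 = 3)
Step 3: H = 12/(N(N+1)) * sum(R_i^2/n_i) - 3(N+1)
     = 12/(13*14) * (23^2/3 + 19.5^2/3 + 35.5^2/4 + 13^2/3) - 3*14
     = 0.065934 * 674.479 - 42
     = 2.471154.
Step 4: Ties present; correction factor C = 1 - 6/(13^3 - 13) = 0.997253. Corrected H = 2.471154 / 0.997253 = 2.477961.
Step 5: Under H0, H ~ chi^2(3); p-value = 0.479287.
Step 6: alpha = 0.1. fail to reject H0.

H = 2.4780, df = 3, p = 0.479287, fail to reject H0.


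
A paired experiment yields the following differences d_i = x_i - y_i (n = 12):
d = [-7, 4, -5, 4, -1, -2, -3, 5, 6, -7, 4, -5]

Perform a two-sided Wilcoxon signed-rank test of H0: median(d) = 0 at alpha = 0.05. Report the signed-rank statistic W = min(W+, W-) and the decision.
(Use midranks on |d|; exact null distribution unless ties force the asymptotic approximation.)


Step 1: Drop any zero differences (none here) and take |d_i|.
|d| = [7, 4, 5, 4, 1, 2, 3, 5, 6, 7, 4, 5]
Step 2: Midrank |d_i| (ties get averaged ranks).
ranks: |7|->11.5, |4|->5, |5|->8, |4|->5, |1|->1, |2|->2, |3|->3, |5|->8, |6|->10, |7|->11.5, |4|->5, |5|->8
Step 3: Attach original signs; sum ranks with positive sign and with negative sign.
W+ = 5 + 5 + 8 + 10 + 5 = 33
W- = 11.5 + 8 + 1 + 2 + 3 + 11.5 + 8 = 45
(Check: W+ + W- = 78 should equal n(n+1)/2 = 78.)
Step 4: Test statistic W = min(W+, W-) = 33.
Step 5: Ties in |d|, so use the tie-corrected normal approximation.
        E[W] = n(n+1)/4 = 12*13/4 = 39.
        Tie groups: |d|=4 (t=3), |d|=5 (t=3), |d|=7 (t=2); sum(t^3 - t) = 54.
        Var[W] = n(n+1)(2n+1)/24 - sum(t^3-t)/48 = 3900/24 - 54/48 = 161.375.
        z = (W - E[W]) / sqrt(Var[W]) = (33 - 39) / 12.7033 = -0.4723.
        Two-sided p = 2*Phi(z) = 0.636701.
Step 6: alpha = 0.05. fail to reject H0.

W+ = 33, W- = 45, W = min = 33, p = 0.636701, fail to reject H0.


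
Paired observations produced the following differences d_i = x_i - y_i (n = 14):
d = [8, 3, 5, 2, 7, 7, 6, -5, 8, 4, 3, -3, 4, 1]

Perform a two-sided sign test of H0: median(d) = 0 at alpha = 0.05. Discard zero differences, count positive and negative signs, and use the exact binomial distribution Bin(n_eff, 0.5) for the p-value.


Step 1: Discard zero differences. Original n = 14; n_eff = number of nonzero differences = 14.
Nonzero differences (with sign): +8, +3, +5, +2, +7, +7, +6, -5, +8, +4, +3, -3, +4, +1
Step 2: Count signs: positive = 12, negative = 2.
Step 3: Under H0: P(positive) = 0.5, so the number of positives S ~ Bin(14, 0.5).
Step 4: Two-sided exact p-value = sum of Bin(14,0.5) probabilities at or below the observed probability = 0.012939.
Step 5: alpha = 0.05. reject H0.

n_eff = 14, pos = 12, neg = 2, p = 0.012939, reject H0.


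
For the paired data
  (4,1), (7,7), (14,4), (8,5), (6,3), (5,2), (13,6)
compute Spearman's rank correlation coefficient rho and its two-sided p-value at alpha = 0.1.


Step 1: Rank x and y separately (midranks; no ties here).
rank(x): 4->1, 7->4, 14->7, 8->5, 6->3, 5->2, 13->6
rank(y): 1->1, 7->7, 4->4, 5->5, 3->3, 2->2, 6->6
Step 2: d_i = R_x(i) - R_y(i); compute d_i^2.
  (1-1)^2=0, (4-7)^2=9, (7-4)^2=9, (5-5)^2=0, (3-3)^2=0, (2-2)^2=0, (6-6)^2=0
sum(d^2) = 18.
Step 3: rho = 1 - 6*18 / (7*(7^2 - 1)) = 1 - 108/336 = 0.678571.
Step 4: Under H0, t = rho * sqrt((n-2)/(1-rho^2)) = 2.0657 ~ t(5).
Step 5: Two-sided p-value from the t-distribution with 5 df = 0.093750.
Step 6: alpha = 0.1. reject H0.

rho = 0.6786, p = 0.093750, reject H0 at alpha = 0.1.


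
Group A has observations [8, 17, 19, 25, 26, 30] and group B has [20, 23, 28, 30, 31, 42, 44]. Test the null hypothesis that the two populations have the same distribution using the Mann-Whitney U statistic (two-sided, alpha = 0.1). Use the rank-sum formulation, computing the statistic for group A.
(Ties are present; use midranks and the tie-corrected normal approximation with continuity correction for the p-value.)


Step 1: Combine and sort all 13 observations; assign midranks.
sorted (value, group): (8,X), (17,X), (19,X), (20,Y), (23,Y), (25,X), (26,X), (28,Y), (30,X), (30,Y), (31,Y), (42,Y), (44,Y)
ranks: 8->1, 17->2, 19->3, 20->4, 23->5, 25->6, 26->7, 28->8, 30->9.5, 30->9.5, 31->11, 42->12, 44->13
Step 2: Rank sum for X: R1 = 1 + 2 + 3 + 6 + 7 + 9.5 = 28.5.
Step 3: U_X = R1 - n1(n1+1)/2 = 28.5 - 6*7/2 = 28.5 - 21 = 7.5.
       U_Y = n1*n2 - U_X = 42 - 7.5 = 34.5.
Step 4: Ties are present, so use the tie-corrected normal approximation (with continuity correction) for the p-value.
Step 5: p-value = 0.062928; compare to alpha = 0.1. reject H0.

U_X = 7.5, p = 0.062928, reject H0 at alpha = 0.1.


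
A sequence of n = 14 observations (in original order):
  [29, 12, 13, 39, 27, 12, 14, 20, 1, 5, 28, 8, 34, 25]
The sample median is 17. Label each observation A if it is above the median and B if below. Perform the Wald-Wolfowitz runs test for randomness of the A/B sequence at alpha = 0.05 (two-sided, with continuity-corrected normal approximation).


Step 1: Compute median = 17; label A = above, B = below.
Labels in order: ABBAABBABBABAA  (n_A = 7, n_B = 7)
Step 2: Count runs R = 9.
Step 3: Under H0 (random ordering), E[R] = 2*n_A*n_B/(n_A+n_B) + 1 = 2*7*7/14 + 1 = 8.0000.
        Var[R] = 2*n_A*n_B*(2*n_A*n_B - n_A - n_B) / ((n_A+n_B)^2 * (n_A+n_B-1)) = 8232/2548 = 3.2308.
        SD[R] = 1.7974.
Step 4: Continuity-corrected z = (R - 0.5 - E[R]) / SD[R] = (9 - 0.5 - 8.0000) / 1.7974 = 0.2782.
Step 5: Two-sided p-value via normal approximation = 2*(1 - Phi(|z|)) = 0.780879.
Step 6: alpha = 0.05. fail to reject H0.

R = 9, z = 0.2782, p = 0.780879, fail to reject H0.


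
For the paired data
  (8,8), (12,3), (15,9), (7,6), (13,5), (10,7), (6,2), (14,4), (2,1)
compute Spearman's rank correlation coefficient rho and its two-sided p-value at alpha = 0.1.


Step 1: Rank x and y separately (midranks; no ties here).
rank(x): 8->4, 12->6, 15->9, 7->3, 13->7, 10->5, 6->2, 14->8, 2->1
rank(y): 8->8, 3->3, 9->9, 6->6, 5->5, 7->7, 2->2, 4->4, 1->1
Step 2: d_i = R_x(i) - R_y(i); compute d_i^2.
  (4-8)^2=16, (6-3)^2=9, (9-9)^2=0, (3-6)^2=9, (7-5)^2=4, (5-7)^2=4, (2-2)^2=0, (8-4)^2=16, (1-1)^2=0
sum(d^2) = 58.
Step 3: rho = 1 - 6*58 / (9*(9^2 - 1)) = 1 - 348/720 = 0.516667.
Step 4: Under H0, t = rho * sqrt((n-2)/(1-rho^2)) = 1.5966 ~ t(7).
Step 5: Two-sided p-value from the t-distribution with 7 df = 0.154390.
Step 6: alpha = 0.1. fail to reject H0.

rho = 0.5167, p = 0.154390, fail to reject H0 at alpha = 0.1.


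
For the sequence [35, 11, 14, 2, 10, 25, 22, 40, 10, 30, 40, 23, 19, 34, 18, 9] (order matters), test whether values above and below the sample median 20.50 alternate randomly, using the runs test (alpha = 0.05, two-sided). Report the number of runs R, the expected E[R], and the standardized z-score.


Step 1: Compute median = 20.50; label A = above, B = below.
Labels in order: ABBBBAAABAAABABB  (n_A = 8, n_B = 8)
Step 2: Count runs R = 8.
Step 3: Under H0 (random ordering), E[R] = 2*n_A*n_B/(n_A+n_B) + 1 = 2*8*8/16 + 1 = 9.0000.
        Var[R] = 2*n_A*n_B*(2*n_A*n_B - n_A - n_B) / ((n_A+n_B)^2 * (n_A+n_B-1)) = 14336/3840 = 3.7333.
        SD[R] = 1.9322.
Step 4: Continuity-corrected z = (R + 0.5 - E[R]) / SD[R] = (8 + 0.5 - 9.0000) / 1.9322 = -0.2588.
Step 5: Two-sided p-value via normal approximation = 2*(1 - Phi(|z|)) = 0.795809.
Step 6: alpha = 0.05. fail to reject H0.

R = 8, z = -0.2588, p = 0.795809, fail to reject H0.


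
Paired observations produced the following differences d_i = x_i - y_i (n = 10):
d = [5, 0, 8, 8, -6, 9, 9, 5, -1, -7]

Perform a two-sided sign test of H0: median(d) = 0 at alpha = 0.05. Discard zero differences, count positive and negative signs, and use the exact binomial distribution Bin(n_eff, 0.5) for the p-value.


Step 1: Discard zero differences. Original n = 10; n_eff = number of nonzero differences = 9.
Nonzero differences (with sign): +5, +8, +8, -6, +9, +9, +5, -1, -7
Step 2: Count signs: positive = 6, negative = 3.
Step 3: Under H0: P(positive) = 0.5, so the number of positives S ~ Bin(9, 0.5).
Step 4: Two-sided exact p-value = sum of Bin(9,0.5) probabilities at or below the observed probability = 0.507812.
Step 5: alpha = 0.05. fail to reject H0.

n_eff = 9, pos = 6, neg = 3, p = 0.507812, fail to reject H0.


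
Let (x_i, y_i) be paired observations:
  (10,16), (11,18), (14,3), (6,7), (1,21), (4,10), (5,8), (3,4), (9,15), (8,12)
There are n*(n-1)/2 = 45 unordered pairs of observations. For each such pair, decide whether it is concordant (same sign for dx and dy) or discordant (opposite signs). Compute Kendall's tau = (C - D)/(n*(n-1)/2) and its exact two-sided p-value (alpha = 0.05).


Step 1: Enumerate the 45 unordered pairs (i,j) with i<j and classify each by sign(x_j-x_i) * sign(y_j-y_i).
  (1,2):dx=+1,dy=+2->C; (1,3):dx=+4,dy=-13->D; (1,4):dx=-4,dy=-9->C; (1,5):dx=-9,dy=+5->D
  (1,6):dx=-6,dy=-6->C; (1,7):dx=-5,dy=-8->C; (1,8):dx=-7,dy=-12->C; (1,9):dx=-1,dy=-1->C
  (1,10):dx=-2,dy=-4->C; (2,3):dx=+3,dy=-15->D; (2,4):dx=-5,dy=-11->C; (2,5):dx=-10,dy=+3->D
  (2,6):dx=-7,dy=-8->C; (2,7):dx=-6,dy=-10->C; (2,8):dx=-8,dy=-14->C; (2,9):dx=-2,dy=-3->C
  (2,10):dx=-3,dy=-6->C; (3,4):dx=-8,dy=+4->D; (3,5):dx=-13,dy=+18->D; (3,6):dx=-10,dy=+7->D
  (3,7):dx=-9,dy=+5->D; (3,8):dx=-11,dy=+1->D; (3,9):dx=-5,dy=+12->D; (3,10):dx=-6,dy=+9->D
  (4,5):dx=-5,dy=+14->D; (4,6):dx=-2,dy=+3->D; (4,7):dx=-1,dy=+1->D; (4,8):dx=-3,dy=-3->C
  (4,9):dx=+3,dy=+8->C; (4,10):dx=+2,dy=+5->C; (5,6):dx=+3,dy=-11->D; (5,7):dx=+4,dy=-13->D
  (5,8):dx=+2,dy=-17->D; (5,9):dx=+8,dy=-6->D; (5,10):dx=+7,dy=-9->D; (6,7):dx=+1,dy=-2->D
  (6,8):dx=-1,dy=-6->C; (6,9):dx=+5,dy=+5->C; (6,10):dx=+4,dy=+2->C; (7,8):dx=-2,dy=-4->C
  (7,9):dx=+4,dy=+7->C; (7,10):dx=+3,dy=+4->C; (8,9):dx=+6,dy=+11->C; (8,10):dx=+5,dy=+8->C
  (9,10):dx=-1,dy=-3->C
Step 2: C = 25, D = 20, total pairs = 45.
Step 3: tau = (C - D)/(n(n-1)/2) = (25 - 20)/45 = 0.111111.
Step 4: Exact two-sided p-value (enumerate n! = 3628800 permutations of y under H0): p = 0.727490.
Step 5: alpha = 0.05. fail to reject H0.

tau_b = 0.1111 (C=25, D=20), p = 0.727490, fail to reject H0.


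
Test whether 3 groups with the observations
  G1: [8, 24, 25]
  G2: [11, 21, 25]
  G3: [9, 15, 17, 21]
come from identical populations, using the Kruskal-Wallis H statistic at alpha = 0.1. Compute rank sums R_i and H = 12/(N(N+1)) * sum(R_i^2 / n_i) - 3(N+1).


Step 1: Combine all N = 10 observations and assign midranks.
sorted (value, group, rank): (8,G1,1), (9,G3,2), (11,G2,3), (15,G3,4), (17,G3,5), (21,G2,6.5), (21,G3,6.5), (24,G1,8), (25,G1,9.5), (25,G2,9.5)
Step 2: Sum ranks within each group.
R_1 = 18.5 (n_1 = 3)
R_2 = 19 (n_2 = 3)
R_3 = 17.5 (n_3 = 4)
Step 3: H = 12/(N(N+1)) * sum(R_i^2/n_i) - 3(N+1)
     = 12/(10*11) * (18.5^2/3 + 19^2/3 + 17.5^2/4) - 3*11
     = 0.109091 * 310.979 - 33
     = 0.925000.
Step 4: Ties present; correction factor C = 1 - 12/(10^3 - 10) = 0.987879. Corrected H = 0.925000 / 0.987879 = 0.936350.
Step 5: Under H0, H ~ chi^2(2); p-value = 0.626144.
Step 6: alpha = 0.1. fail to reject H0.

H = 0.9363, df = 2, p = 0.626144, fail to reject H0.


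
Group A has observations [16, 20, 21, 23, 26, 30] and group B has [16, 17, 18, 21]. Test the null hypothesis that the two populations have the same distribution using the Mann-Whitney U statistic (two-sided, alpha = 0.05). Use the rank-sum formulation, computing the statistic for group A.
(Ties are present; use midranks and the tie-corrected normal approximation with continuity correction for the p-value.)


Step 1: Combine and sort all 10 observations; assign midranks.
sorted (value, group): (16,X), (16,Y), (17,Y), (18,Y), (20,X), (21,X), (21,Y), (23,X), (26,X), (30,X)
ranks: 16->1.5, 16->1.5, 17->3, 18->4, 20->5, 21->6.5, 21->6.5, 23->8, 26->9, 30->10
Step 2: Rank sum for X: R1 = 1.5 + 5 + 6.5 + 8 + 9 + 10 = 40.
Step 3: U_X = R1 - n1(n1+1)/2 = 40 - 6*7/2 = 40 - 21 = 19.
       U_Y = n1*n2 - U_X = 24 - 19 = 5.
Step 4: Ties are present, so use the tie-corrected normal approximation (with continuity correction) for the p-value.
Step 5: p-value = 0.163233; compare to alpha = 0.05. fail to reject H0.

U_X = 19, p = 0.163233, fail to reject H0 at alpha = 0.05.


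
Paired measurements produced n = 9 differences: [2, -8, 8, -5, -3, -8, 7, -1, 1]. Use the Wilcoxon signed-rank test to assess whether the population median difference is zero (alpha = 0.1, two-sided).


Step 1: Drop any zero differences (none here) and take |d_i|.
|d| = [2, 8, 8, 5, 3, 8, 7, 1, 1]
Step 2: Midrank |d_i| (ties get averaged ranks).
ranks: |2|->3, |8|->8, |8|->8, |5|->5, |3|->4, |8|->8, |7|->6, |1|->1.5, |1|->1.5
Step 3: Attach original signs; sum ranks with positive sign and with negative sign.
W+ = 3 + 8 + 6 + 1.5 = 18.5
W- = 8 + 5 + 4 + 8 + 1.5 = 26.5
(Check: W+ + W- = 45 should equal n(n+1)/2 = 45.)
Step 4: Test statistic W = min(W+, W-) = 18.5.
Step 5: Ties in |d|, so use the tie-corrected normal approximation.
        E[W] = n(n+1)/4 = 9*10/4 = 22.5.
        Tie groups: |d|=1 (t=2), |d|=8 (t=3); sum(t^3 - t) = 30.
        Var[W] = n(n+1)(2n+1)/24 - sum(t^3-t)/48 = 1710/24 - 30/48 = 70.625.
        z = (W - E[W]) / sqrt(Var[W]) = (18.5 - 22.5) / 8.4039 = -0.4760.
        Two-sided p = 2*Phi(z) = 0.634095.
Step 6: alpha = 0.1. fail to reject H0.

W+ = 18.5, W- = 26.5, W = min = 18.5, p = 0.634095, fail to reject H0.


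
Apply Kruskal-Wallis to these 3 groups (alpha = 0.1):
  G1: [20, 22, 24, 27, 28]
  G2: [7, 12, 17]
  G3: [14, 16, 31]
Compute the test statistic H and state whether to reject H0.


Step 1: Combine all N = 11 observations and assign midranks.
sorted (value, group, rank): (7,G2,1), (12,G2,2), (14,G3,3), (16,G3,4), (17,G2,5), (20,G1,6), (22,G1,7), (24,G1,8), (27,G1,9), (28,G1,10), (31,G3,11)
Step 2: Sum ranks within each group.
R_1 = 40 (n_1 = 5)
R_2 = 8 (n_2 = 3)
R_3 = 18 (n_3 = 3)
Step 3: H = 12/(N(N+1)) * sum(R_i^2/n_i) - 3(N+1)
     = 12/(11*12) * (40^2/5 + 8^2/3 + 18^2/3) - 3*12
     = 0.090909 * 449.333 - 36
     = 4.848485.
Step 4: No ties, so H is used without correction.
Step 5: Under H0, H ~ chi^2(2); p-value = 0.088545.
Step 6: alpha = 0.1. reject H0.

H = 4.8485, df = 2, p = 0.088545, reject H0.


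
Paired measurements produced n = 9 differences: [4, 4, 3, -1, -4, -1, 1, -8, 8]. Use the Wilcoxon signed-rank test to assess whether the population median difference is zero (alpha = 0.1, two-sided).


Step 1: Drop any zero differences (none here) and take |d_i|.
|d| = [4, 4, 3, 1, 4, 1, 1, 8, 8]
Step 2: Midrank |d_i| (ties get averaged ranks).
ranks: |4|->6, |4|->6, |3|->4, |1|->2, |4|->6, |1|->2, |1|->2, |8|->8.5, |8|->8.5
Step 3: Attach original signs; sum ranks with positive sign and with negative sign.
W+ = 6 + 6 + 4 + 2 + 8.5 = 26.5
W- = 2 + 6 + 2 + 8.5 = 18.5
(Check: W+ + W- = 45 should equal n(n+1)/2 = 45.)
Step 4: Test statistic W = min(W+, W-) = 18.5.
Step 5: Ties in |d|, so use the tie-corrected normal approximation.
        E[W] = n(n+1)/4 = 9*10/4 = 22.5.
        Tie groups: |d|=1 (t=3), |d|=4 (t=3), |d|=8 (t=2); sum(t^3 - t) = 54.
        Var[W] = n(n+1)(2n+1)/24 - sum(t^3-t)/48 = 1710/24 - 54/48 = 70.125.
        z = (W - E[W]) / sqrt(Var[W]) = (18.5 - 22.5) / 8.3741 = -0.4777.
        Two-sided p = 2*Phi(z) = 0.632889.
Step 6: alpha = 0.1. fail to reject H0.

W+ = 26.5, W- = 18.5, W = min = 18.5, p = 0.632889, fail to reject H0.


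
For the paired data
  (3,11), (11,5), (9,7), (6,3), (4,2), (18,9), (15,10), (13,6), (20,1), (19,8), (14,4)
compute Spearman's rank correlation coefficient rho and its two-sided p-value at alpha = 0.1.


Step 1: Rank x and y separately (midranks; no ties here).
rank(x): 3->1, 11->5, 9->4, 6->3, 4->2, 18->9, 15->8, 13->6, 20->11, 19->10, 14->7
rank(y): 11->11, 5->5, 7->7, 3->3, 2->2, 9->9, 10->10, 6->6, 1->1, 8->8, 4->4
Step 2: d_i = R_x(i) - R_y(i); compute d_i^2.
  (1-11)^2=100, (5-5)^2=0, (4-7)^2=9, (3-3)^2=0, (2-2)^2=0, (9-9)^2=0, (8-10)^2=4, (6-6)^2=0, (11-1)^2=100, (10-8)^2=4, (7-4)^2=9
sum(d^2) = 226.
Step 3: rho = 1 - 6*226 / (11*(11^2 - 1)) = 1 - 1356/1320 = -0.027273.
Step 4: Under H0, t = rho * sqrt((n-2)/(1-rho^2)) = -0.0818 ~ t(9).
Step 5: Two-sided p-value from the t-distribution with 9 df = 0.936558.
Step 6: alpha = 0.1. fail to reject H0.

rho = -0.0273, p = 0.936558, fail to reject H0 at alpha = 0.1.


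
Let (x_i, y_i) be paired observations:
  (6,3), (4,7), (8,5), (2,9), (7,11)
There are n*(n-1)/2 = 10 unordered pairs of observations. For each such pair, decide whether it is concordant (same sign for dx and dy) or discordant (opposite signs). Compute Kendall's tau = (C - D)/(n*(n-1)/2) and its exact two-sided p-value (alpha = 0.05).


Step 1: Enumerate the 10 unordered pairs (i,j) with i<j and classify each by sign(x_j-x_i) * sign(y_j-y_i).
  (1,2):dx=-2,dy=+4->D; (1,3):dx=+2,dy=+2->C; (1,4):dx=-4,dy=+6->D; (1,5):dx=+1,dy=+8->C
  (2,3):dx=+4,dy=-2->D; (2,4):dx=-2,dy=+2->D; (2,5):dx=+3,dy=+4->C; (3,4):dx=-6,dy=+4->D
  (3,5):dx=-1,dy=+6->D; (4,5):dx=+5,dy=+2->C
Step 2: C = 4, D = 6, total pairs = 10.
Step 3: tau = (C - D)/(n(n-1)/2) = (4 - 6)/10 = -0.200000.
Step 4: Exact two-sided p-value (enumerate n! = 120 permutations of y under H0): p = 0.816667.
Step 5: alpha = 0.05. fail to reject H0.

tau_b = -0.2000 (C=4, D=6), p = 0.816667, fail to reject H0.


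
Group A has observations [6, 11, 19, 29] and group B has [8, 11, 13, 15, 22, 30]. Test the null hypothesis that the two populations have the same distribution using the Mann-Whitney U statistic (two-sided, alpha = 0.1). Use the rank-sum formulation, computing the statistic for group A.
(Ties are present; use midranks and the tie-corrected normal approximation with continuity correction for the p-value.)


Step 1: Combine and sort all 10 observations; assign midranks.
sorted (value, group): (6,X), (8,Y), (11,X), (11,Y), (13,Y), (15,Y), (19,X), (22,Y), (29,X), (30,Y)
ranks: 6->1, 8->2, 11->3.5, 11->3.5, 13->5, 15->6, 19->7, 22->8, 29->9, 30->10
Step 2: Rank sum for X: R1 = 1 + 3.5 + 7 + 9 = 20.5.
Step 3: U_X = R1 - n1(n1+1)/2 = 20.5 - 4*5/2 = 20.5 - 10 = 10.5.
       U_Y = n1*n2 - U_X = 24 - 10.5 = 13.5.
Step 4: Ties are present, so use the tie-corrected normal approximation (with continuity correction) for the p-value.
Step 5: p-value = 0.830664; compare to alpha = 0.1. fail to reject H0.

U_X = 10.5, p = 0.830664, fail to reject H0 at alpha = 0.1.


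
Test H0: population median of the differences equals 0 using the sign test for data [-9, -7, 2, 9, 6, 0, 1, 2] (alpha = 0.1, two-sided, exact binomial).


Step 1: Discard zero differences. Original n = 8; n_eff = number of nonzero differences = 7.
Nonzero differences (with sign): -9, -7, +2, +9, +6, +1, +2
Step 2: Count signs: positive = 5, negative = 2.
Step 3: Under H0: P(positive) = 0.5, so the number of positives S ~ Bin(7, 0.5).
Step 4: Two-sided exact p-value = sum of Bin(7,0.5) probabilities at or below the observed probability = 0.453125.
Step 5: alpha = 0.1. fail to reject H0.

n_eff = 7, pos = 5, neg = 2, p = 0.453125, fail to reject H0.


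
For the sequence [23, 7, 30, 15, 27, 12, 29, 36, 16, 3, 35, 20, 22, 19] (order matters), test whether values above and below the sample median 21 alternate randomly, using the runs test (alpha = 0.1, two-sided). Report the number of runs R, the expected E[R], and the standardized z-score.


Step 1: Compute median = 21; label A = above, B = below.
Labels in order: ABABABAABBABAB  (n_A = 7, n_B = 7)
Step 2: Count runs R = 12.
Step 3: Under H0 (random ordering), E[R] = 2*n_A*n_B/(n_A+n_B) + 1 = 2*7*7/14 + 1 = 8.0000.
        Var[R] = 2*n_A*n_B*(2*n_A*n_B - n_A - n_B) / ((n_A+n_B)^2 * (n_A+n_B-1)) = 8232/2548 = 3.2308.
        SD[R] = 1.7974.
Step 4: Continuity-corrected z = (R - 0.5 - E[R]) / SD[R] = (12 - 0.5 - 8.0000) / 1.7974 = 1.9472.
Step 5: Two-sided p-value via normal approximation = 2*(1 - Phi(|z|)) = 0.051508.
Step 6: alpha = 0.1. reject H0.

R = 12, z = 1.9472, p = 0.051508, reject H0.


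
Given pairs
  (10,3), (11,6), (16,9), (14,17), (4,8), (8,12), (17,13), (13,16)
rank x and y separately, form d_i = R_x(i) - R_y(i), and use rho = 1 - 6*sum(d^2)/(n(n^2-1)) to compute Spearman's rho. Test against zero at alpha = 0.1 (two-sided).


Step 1: Rank x and y separately (midranks; no ties here).
rank(x): 10->3, 11->4, 16->7, 14->6, 4->1, 8->2, 17->8, 13->5
rank(y): 3->1, 6->2, 9->4, 17->8, 8->3, 12->5, 13->6, 16->7
Step 2: d_i = R_x(i) - R_y(i); compute d_i^2.
  (3-1)^2=4, (4-2)^2=4, (7-4)^2=9, (6-8)^2=4, (1-3)^2=4, (2-5)^2=9, (8-6)^2=4, (5-7)^2=4
sum(d^2) = 42.
Step 3: rho = 1 - 6*42 / (8*(8^2 - 1)) = 1 - 252/504 = 0.500000.
Step 4: Under H0, t = rho * sqrt((n-2)/(1-rho^2)) = 1.4142 ~ t(6).
Step 5: Two-sided p-value from the t-distribution with 6 df = 0.207031.
Step 6: alpha = 0.1. fail to reject H0.

rho = 0.5000, p = 0.207031, fail to reject H0 at alpha = 0.1.


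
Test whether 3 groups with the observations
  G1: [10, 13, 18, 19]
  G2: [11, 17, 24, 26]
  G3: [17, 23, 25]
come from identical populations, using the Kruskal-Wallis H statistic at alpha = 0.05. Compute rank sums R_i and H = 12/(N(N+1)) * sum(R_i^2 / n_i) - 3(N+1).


Step 1: Combine all N = 11 observations and assign midranks.
sorted (value, group, rank): (10,G1,1), (11,G2,2), (13,G1,3), (17,G2,4.5), (17,G3,4.5), (18,G1,6), (19,G1,7), (23,G3,8), (24,G2,9), (25,G3,10), (26,G2,11)
Step 2: Sum ranks within each group.
R_1 = 17 (n_1 = 4)
R_2 = 26.5 (n_2 = 4)
R_3 = 22.5 (n_3 = 3)
Step 3: H = 12/(N(N+1)) * sum(R_i^2/n_i) - 3(N+1)
     = 12/(11*12) * (17^2/4 + 26.5^2/4 + 22.5^2/3) - 3*12
     = 0.090909 * 416.562 - 36
     = 1.869318.
Step 4: Ties present; correction factor C = 1 - 6/(11^3 - 11) = 0.995455. Corrected H = 1.869318 / 0.995455 = 1.877854.
Step 5: Under H0, H ~ chi^2(2); p-value = 0.391047.
Step 6: alpha = 0.05. fail to reject H0.

H = 1.8779, df = 2, p = 0.391047, fail to reject H0.


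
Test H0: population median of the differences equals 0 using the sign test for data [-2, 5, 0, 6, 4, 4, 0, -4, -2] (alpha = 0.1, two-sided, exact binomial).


Step 1: Discard zero differences. Original n = 9; n_eff = number of nonzero differences = 7.
Nonzero differences (with sign): -2, +5, +6, +4, +4, -4, -2
Step 2: Count signs: positive = 4, negative = 3.
Step 3: Under H0: P(positive) = 0.5, so the number of positives S ~ Bin(7, 0.5).
Step 4: Two-sided exact p-value = sum of Bin(7,0.5) probabilities at or below the observed probability = 1.000000.
Step 5: alpha = 0.1. fail to reject H0.

n_eff = 7, pos = 4, neg = 3, p = 1.000000, fail to reject H0.


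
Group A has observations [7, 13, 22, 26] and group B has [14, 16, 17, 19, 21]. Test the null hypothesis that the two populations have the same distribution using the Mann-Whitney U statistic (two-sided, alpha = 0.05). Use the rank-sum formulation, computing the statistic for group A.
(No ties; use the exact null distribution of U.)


Step 1: Combine and sort all 9 observations; assign midranks.
sorted (value, group): (7,X), (13,X), (14,Y), (16,Y), (17,Y), (19,Y), (21,Y), (22,X), (26,X)
ranks: 7->1, 13->2, 14->3, 16->4, 17->5, 19->6, 21->7, 22->8, 26->9
Step 2: Rank sum for X: R1 = 1 + 2 + 8 + 9 = 20.
Step 3: U_X = R1 - n1(n1+1)/2 = 20 - 4*5/2 = 20 - 10 = 10.
       U_Y = n1*n2 - U_X = 20 - 10 = 10.
Step 4: No ties, so the exact null distribution of U (based on enumerating the C(9,4) = 126 equally likely rank assignments) gives the two-sided p-value.
Step 5: p-value = 1.000000; compare to alpha = 0.05. fail to reject H0.

U_X = 10, p = 1.000000, fail to reject H0 at alpha = 0.05.


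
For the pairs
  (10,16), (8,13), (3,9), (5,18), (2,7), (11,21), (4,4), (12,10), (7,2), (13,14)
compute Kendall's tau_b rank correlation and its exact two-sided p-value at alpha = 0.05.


Step 1: Enumerate the 45 unordered pairs (i,j) with i<j and classify each by sign(x_j-x_i) * sign(y_j-y_i).
  (1,2):dx=-2,dy=-3->C; (1,3):dx=-7,dy=-7->C; (1,4):dx=-5,dy=+2->D; (1,5):dx=-8,dy=-9->C
  (1,6):dx=+1,dy=+5->C; (1,7):dx=-6,dy=-12->C; (1,8):dx=+2,dy=-6->D; (1,9):dx=-3,dy=-14->C
  (1,10):dx=+3,dy=-2->D; (2,3):dx=-5,dy=-4->C; (2,4):dx=-3,dy=+5->D; (2,5):dx=-6,dy=-6->C
  (2,6):dx=+3,dy=+8->C; (2,7):dx=-4,dy=-9->C; (2,8):dx=+4,dy=-3->D; (2,9):dx=-1,dy=-11->C
  (2,10):dx=+5,dy=+1->C; (3,4):dx=+2,dy=+9->C; (3,5):dx=-1,dy=-2->C; (3,6):dx=+8,dy=+12->C
  (3,7):dx=+1,dy=-5->D; (3,8):dx=+9,dy=+1->C; (3,9):dx=+4,dy=-7->D; (3,10):dx=+10,dy=+5->C
  (4,5):dx=-3,dy=-11->C; (4,6):dx=+6,dy=+3->C; (4,7):dx=-1,dy=-14->C; (4,8):dx=+7,dy=-8->D
  (4,9):dx=+2,dy=-16->D; (4,10):dx=+8,dy=-4->D; (5,6):dx=+9,dy=+14->C; (5,7):dx=+2,dy=-3->D
  (5,8):dx=+10,dy=+3->C; (5,9):dx=+5,dy=-5->D; (5,10):dx=+11,dy=+7->C; (6,7):dx=-7,dy=-17->C
  (6,8):dx=+1,dy=-11->D; (6,9):dx=-4,dy=-19->C; (6,10):dx=+2,dy=-7->D; (7,8):dx=+8,dy=+6->C
  (7,9):dx=+3,dy=-2->D; (7,10):dx=+9,dy=+10->C; (8,9):dx=-5,dy=-8->C; (8,10):dx=+1,dy=+4->C
  (9,10):dx=+6,dy=+12->C
Step 2: C = 30, D = 15, total pairs = 45.
Step 3: tau = (C - D)/(n(n-1)/2) = (30 - 15)/45 = 0.333333.
Step 4: Exact two-sided p-value (enumerate n! = 3628800 permutations of y under H0): p = 0.216373.
Step 5: alpha = 0.05. fail to reject H0.

tau_b = 0.3333 (C=30, D=15), p = 0.216373, fail to reject H0.


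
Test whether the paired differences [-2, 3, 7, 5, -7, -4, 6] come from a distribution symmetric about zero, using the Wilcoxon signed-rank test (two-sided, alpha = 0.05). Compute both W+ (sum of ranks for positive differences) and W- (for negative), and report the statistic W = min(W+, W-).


Step 1: Drop any zero differences (none here) and take |d_i|.
|d| = [2, 3, 7, 5, 7, 4, 6]
Step 2: Midrank |d_i| (ties get averaged ranks).
ranks: |2|->1, |3|->2, |7|->6.5, |5|->4, |7|->6.5, |4|->3, |6|->5
Step 3: Attach original signs; sum ranks with positive sign and with negative sign.
W+ = 2 + 6.5 + 4 + 5 = 17.5
W- = 1 + 6.5 + 3 = 10.5
(Check: W+ + W- = 28 should equal n(n+1)/2 = 28.)
Step 4: Test statistic W = min(W+, W-) = 10.5.
Step 5: Ties in |d|, so use the tie-corrected normal approximation.
        E[W] = n(n+1)/4 = 7*8/4 = 14.
        Tie groups: |d|=7 (t=2); sum(t^3 - t) = 6.
        Var[W] = n(n+1)(2n+1)/24 - sum(t^3-t)/48 = 840/24 - 6/48 = 34.875.
        z = (W - E[W]) / sqrt(Var[W]) = (10.5 - 14) / 5.9055 = -0.5927.
        Two-sided p = 2*Phi(z) = 0.553404.
Step 6: alpha = 0.05. fail to reject H0.

W+ = 17.5, W- = 10.5, W = min = 10.5, p = 0.553404, fail to reject H0.


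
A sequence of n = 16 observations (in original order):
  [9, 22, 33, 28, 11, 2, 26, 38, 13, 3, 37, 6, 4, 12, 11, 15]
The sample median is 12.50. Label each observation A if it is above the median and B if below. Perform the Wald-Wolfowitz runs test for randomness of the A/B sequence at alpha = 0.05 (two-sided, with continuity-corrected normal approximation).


Step 1: Compute median = 12.50; label A = above, B = below.
Labels in order: BAAABBAAABABBBBA  (n_A = 8, n_B = 8)
Step 2: Count runs R = 8.
Step 3: Under H0 (random ordering), E[R] = 2*n_A*n_B/(n_A+n_B) + 1 = 2*8*8/16 + 1 = 9.0000.
        Var[R] = 2*n_A*n_B*(2*n_A*n_B - n_A - n_B) / ((n_A+n_B)^2 * (n_A+n_B-1)) = 14336/3840 = 3.7333.
        SD[R] = 1.9322.
Step 4: Continuity-corrected z = (R + 0.5 - E[R]) / SD[R] = (8 + 0.5 - 9.0000) / 1.9322 = -0.2588.
Step 5: Two-sided p-value via normal approximation = 2*(1 - Phi(|z|)) = 0.795809.
Step 6: alpha = 0.05. fail to reject H0.

R = 8, z = -0.2588, p = 0.795809, fail to reject H0.


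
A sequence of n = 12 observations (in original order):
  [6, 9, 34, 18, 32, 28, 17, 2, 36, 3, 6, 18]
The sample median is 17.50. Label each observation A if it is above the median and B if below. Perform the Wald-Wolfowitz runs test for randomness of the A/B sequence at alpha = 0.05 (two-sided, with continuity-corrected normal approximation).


Step 1: Compute median = 17.50; label A = above, B = below.
Labels in order: BBAAAABBABBA  (n_A = 6, n_B = 6)
Step 2: Count runs R = 6.
Step 3: Under H0 (random ordering), E[R] = 2*n_A*n_B/(n_A+n_B) + 1 = 2*6*6/12 + 1 = 7.0000.
        Var[R] = 2*n_A*n_B*(2*n_A*n_B - n_A - n_B) / ((n_A+n_B)^2 * (n_A+n_B-1)) = 4320/1584 = 2.7273.
        SD[R] = 1.6514.
Step 4: Continuity-corrected z = (R + 0.5 - E[R]) / SD[R] = (6 + 0.5 - 7.0000) / 1.6514 = -0.3028.
Step 5: Two-sided p-value via normal approximation = 2*(1 - Phi(|z|)) = 0.762069.
Step 6: alpha = 0.05. fail to reject H0.

R = 6, z = -0.3028, p = 0.762069, fail to reject H0.
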